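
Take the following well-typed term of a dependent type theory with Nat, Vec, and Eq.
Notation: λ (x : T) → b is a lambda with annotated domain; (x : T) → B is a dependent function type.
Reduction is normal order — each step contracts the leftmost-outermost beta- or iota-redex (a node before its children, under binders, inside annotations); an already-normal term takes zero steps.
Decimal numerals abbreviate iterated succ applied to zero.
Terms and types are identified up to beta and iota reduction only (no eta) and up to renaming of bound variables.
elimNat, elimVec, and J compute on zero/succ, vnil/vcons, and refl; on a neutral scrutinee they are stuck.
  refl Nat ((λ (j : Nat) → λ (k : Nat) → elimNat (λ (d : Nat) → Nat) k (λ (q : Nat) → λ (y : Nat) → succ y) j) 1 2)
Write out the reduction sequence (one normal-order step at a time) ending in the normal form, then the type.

normal-order reduction sequence:
  refl Nat ((λ (j : Nat) → λ (k : Nat) → elimNat (λ (d : Nat) → Nat) k (λ (q : Nat) → λ (y : Nat) → succ y) j) 1 2)
  ~> refl Nat ((λ (j : Nat) → elimNat (λ (k : Nat) → Nat) j (λ (d : Nat) → λ (q : Nat) → succ q) 1) 2)
  ~> refl Nat (elimNat (λ (j : Nat) → Nat) 2 (λ (k : Nat) → λ (d : Nat) → succ d) 1)
  ~> refl Nat ((λ (j : Nat) → λ (k : Nat) → succ k) 0 (elimNat (λ (d : Nat) → Nat) 2 (λ (q : Nat) → λ (y : Nat) → succ y) 0))
  ~> refl Nat ((λ (j : Nat) → succ j) (elimNat (λ (k : Nat) → Nat) 2 (λ (d : Nat) → λ (q : Nat) → succ q) 0))
  ~> refl Nat (succ (elimNat (λ (j : Nat) → Nat) 2 (λ (k : Nat) → λ (d : Nat) → succ d) 0))
  ~> refl Nat 3
type:
  Eq Nat 3 3


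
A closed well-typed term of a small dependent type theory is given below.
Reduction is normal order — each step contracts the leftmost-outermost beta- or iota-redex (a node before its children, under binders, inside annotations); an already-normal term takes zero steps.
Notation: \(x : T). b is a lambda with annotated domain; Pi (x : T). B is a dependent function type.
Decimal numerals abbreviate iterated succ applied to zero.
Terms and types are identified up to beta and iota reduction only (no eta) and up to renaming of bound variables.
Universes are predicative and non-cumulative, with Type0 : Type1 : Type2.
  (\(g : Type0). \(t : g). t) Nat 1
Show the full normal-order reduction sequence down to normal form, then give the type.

normal-order reduction sequence:
  (\(g : Type0). \(t : g). t) Nat 1
  ~> (\(g : Nat). g) 1
  ~> 1
inferred type:
  Nat


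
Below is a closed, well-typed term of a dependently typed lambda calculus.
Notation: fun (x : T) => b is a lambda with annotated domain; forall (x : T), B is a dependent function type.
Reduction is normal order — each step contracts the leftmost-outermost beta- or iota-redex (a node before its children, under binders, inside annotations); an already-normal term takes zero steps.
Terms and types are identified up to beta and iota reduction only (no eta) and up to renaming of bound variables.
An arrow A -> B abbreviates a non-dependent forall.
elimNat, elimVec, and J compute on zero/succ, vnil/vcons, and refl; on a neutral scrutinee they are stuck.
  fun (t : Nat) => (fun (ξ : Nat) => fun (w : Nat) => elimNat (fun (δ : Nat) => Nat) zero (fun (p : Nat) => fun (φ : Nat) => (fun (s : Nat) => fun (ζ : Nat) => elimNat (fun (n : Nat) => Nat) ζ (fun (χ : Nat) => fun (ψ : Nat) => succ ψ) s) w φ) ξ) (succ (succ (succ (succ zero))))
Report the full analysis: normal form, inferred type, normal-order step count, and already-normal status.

reduced normal form:
  fun (t : Nat) => fun (ξ : Nat) => elimNat (fun (w : Nat) => Nat) (elimNat (fun (δ : Nat) => Nat) (elimNat (fun (p : Nat) => Nat) (elimNat (fun (φ : Nat) => Nat) zero (fun (s : Nat) => fun (ζ : Nat) => succ ζ) ξ) (fun (n : Nat) => fun (χ : Nat) => succ χ) ξ) (fun (ψ : Nat) => fun (d : Nat) => succ d) ξ) (fun (q : Nat) => fun (h : Nat) => succ h) ξ
the term's type:
  Nat -> Nat -> Nat
steps to reach normal form (normal order): 22
started in normal form: no
first redex: a beta-redex


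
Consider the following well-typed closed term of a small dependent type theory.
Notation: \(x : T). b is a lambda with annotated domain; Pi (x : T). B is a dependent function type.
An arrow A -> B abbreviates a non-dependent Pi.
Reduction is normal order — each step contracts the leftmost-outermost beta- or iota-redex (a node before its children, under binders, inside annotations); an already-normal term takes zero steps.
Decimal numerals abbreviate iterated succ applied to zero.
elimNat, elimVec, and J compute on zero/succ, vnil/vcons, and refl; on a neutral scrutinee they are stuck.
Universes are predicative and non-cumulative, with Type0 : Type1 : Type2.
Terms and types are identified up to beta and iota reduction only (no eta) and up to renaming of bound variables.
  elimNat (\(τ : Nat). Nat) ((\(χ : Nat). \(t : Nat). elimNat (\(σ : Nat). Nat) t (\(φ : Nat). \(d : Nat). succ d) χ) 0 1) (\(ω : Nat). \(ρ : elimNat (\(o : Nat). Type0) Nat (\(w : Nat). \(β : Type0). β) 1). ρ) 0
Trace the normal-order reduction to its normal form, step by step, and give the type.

reduction (normal order):
  elimNat (\(τ : Nat). Nat) ((\(χ : Nat). \(t : Nat). elimNat (\(σ : Nat). Nat) t (\(φ : Nat). \(d : Nat). succ d) χ) 0 1) (\(ω : Nat). \(ρ : elimNat (\(o : Nat). Type0) Nat (\(w : Nat). \(β : Type0). β) 1). ρ) 0
  ~> (\(τ : Nat). \(χ : Nat). elimNat (\(t : Nat). Nat) χ (\(σ : Nat). \(φ : Nat). succ φ) τ) 0 1
  ~> (\(τ : Nat). elimNat (\(χ : Nat). Nat) τ (\(t : Nat). \(σ : Nat). succ σ) 0) 1
  ~> elimNat (\(τ : Nat). Nat) 1 (\(χ : Nat). \(t : Nat). succ t) 0
  ~> 1
type:
  Nat


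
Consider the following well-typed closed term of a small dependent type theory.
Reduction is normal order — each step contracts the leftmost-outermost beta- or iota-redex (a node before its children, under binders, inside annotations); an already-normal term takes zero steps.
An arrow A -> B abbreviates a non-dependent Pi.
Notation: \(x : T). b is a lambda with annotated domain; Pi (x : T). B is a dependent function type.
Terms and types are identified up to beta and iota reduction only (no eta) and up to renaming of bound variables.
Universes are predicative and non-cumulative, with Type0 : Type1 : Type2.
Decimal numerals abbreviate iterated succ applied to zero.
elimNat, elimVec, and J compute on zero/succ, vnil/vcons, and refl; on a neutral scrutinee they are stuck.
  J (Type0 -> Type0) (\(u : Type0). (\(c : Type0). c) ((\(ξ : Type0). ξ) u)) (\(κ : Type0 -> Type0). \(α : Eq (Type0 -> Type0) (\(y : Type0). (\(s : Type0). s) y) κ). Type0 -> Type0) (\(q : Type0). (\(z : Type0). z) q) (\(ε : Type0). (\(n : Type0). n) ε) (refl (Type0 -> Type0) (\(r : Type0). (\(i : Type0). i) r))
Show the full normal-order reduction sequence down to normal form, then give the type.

reduction (normal order):
  J (Type0 -> Type0) (\(u : Type0). (\(c : Type0). c) ((\(ξ : Type0). ξ) u)) (\(κ : Type0 -> Type0). \(α : Eq (Type0 -> Type0) (\(y : Type0). (\(s : Type0). s) y) κ). Type0 -> Type0) (\(q : Type0). (\(z : Type0). z) q) (\(ε : Type0). (\(n : Type0). n) ε) (refl (Type0 -> Type0) (\(r : Type0). (\(i : Type0). i) r))
  ~> \(u : Type0). (\(c : Type0). c) u
  ~> \(u : Type0). u
the term's type:
  Type0 -> Type0


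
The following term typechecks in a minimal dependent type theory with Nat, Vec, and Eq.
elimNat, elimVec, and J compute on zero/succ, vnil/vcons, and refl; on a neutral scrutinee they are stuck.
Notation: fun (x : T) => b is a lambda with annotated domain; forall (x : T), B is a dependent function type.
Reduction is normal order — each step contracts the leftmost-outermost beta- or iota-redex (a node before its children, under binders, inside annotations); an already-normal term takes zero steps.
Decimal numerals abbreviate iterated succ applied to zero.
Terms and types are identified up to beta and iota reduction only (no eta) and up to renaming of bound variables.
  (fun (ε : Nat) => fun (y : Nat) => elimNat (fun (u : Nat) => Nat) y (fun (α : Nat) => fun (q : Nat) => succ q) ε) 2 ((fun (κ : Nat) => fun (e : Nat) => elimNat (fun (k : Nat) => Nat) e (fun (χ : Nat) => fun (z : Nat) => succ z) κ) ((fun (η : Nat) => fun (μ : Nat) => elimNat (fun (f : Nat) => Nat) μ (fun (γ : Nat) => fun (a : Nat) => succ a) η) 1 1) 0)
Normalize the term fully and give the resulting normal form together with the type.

resulting normal form:
  4
inferred type:
  Nat
observation: contracting a beta-redex first, the term normalizes in 24 steps.


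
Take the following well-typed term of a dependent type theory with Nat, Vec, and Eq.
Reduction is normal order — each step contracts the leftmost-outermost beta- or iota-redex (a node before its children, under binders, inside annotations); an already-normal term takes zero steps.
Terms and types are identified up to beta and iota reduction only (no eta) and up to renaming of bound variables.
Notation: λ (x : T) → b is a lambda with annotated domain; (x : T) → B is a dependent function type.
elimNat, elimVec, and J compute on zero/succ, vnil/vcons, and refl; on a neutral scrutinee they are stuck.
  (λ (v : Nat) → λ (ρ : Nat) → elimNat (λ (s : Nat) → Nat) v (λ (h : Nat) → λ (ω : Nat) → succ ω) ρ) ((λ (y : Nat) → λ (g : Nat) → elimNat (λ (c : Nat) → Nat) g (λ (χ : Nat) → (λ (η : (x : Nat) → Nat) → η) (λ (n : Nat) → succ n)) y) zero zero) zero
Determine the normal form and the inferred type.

resulting normal form:
  zero
the term's type:
  Nat
observation: the first redex contracted is a beta-redex; the normal form is reached in 6 normal-order steps.


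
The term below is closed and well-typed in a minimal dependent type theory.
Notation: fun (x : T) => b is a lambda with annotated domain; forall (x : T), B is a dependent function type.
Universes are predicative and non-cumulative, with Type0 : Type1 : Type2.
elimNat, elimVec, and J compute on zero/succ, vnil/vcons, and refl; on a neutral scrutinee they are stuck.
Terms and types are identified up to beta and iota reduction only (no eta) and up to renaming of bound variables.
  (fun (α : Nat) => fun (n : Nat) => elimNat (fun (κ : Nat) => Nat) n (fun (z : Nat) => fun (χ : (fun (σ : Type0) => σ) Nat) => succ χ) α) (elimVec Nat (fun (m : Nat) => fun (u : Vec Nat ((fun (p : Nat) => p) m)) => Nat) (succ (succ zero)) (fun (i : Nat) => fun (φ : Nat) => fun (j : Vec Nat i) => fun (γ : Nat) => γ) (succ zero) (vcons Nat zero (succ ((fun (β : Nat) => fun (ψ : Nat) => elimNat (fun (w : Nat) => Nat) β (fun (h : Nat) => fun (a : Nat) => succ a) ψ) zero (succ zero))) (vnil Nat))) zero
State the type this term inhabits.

type:
  Nat


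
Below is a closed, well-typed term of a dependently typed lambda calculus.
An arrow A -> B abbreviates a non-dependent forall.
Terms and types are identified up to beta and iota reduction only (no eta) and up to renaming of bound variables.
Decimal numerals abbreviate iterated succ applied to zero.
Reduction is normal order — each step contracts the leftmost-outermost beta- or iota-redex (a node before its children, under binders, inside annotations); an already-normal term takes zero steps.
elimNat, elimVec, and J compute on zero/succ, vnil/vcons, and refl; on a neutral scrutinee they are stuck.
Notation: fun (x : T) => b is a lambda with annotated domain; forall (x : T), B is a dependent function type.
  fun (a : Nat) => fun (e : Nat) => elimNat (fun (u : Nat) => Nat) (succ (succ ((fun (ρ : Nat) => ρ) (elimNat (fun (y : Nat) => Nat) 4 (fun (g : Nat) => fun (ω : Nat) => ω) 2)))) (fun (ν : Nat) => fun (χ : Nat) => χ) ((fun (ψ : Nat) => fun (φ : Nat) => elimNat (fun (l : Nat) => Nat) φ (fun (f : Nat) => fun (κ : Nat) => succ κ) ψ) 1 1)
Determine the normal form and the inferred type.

normal form:
  fun (a : Nat) => fun (e : Nat) => 6
inferred type:
  Nat -> Nat -> Nat


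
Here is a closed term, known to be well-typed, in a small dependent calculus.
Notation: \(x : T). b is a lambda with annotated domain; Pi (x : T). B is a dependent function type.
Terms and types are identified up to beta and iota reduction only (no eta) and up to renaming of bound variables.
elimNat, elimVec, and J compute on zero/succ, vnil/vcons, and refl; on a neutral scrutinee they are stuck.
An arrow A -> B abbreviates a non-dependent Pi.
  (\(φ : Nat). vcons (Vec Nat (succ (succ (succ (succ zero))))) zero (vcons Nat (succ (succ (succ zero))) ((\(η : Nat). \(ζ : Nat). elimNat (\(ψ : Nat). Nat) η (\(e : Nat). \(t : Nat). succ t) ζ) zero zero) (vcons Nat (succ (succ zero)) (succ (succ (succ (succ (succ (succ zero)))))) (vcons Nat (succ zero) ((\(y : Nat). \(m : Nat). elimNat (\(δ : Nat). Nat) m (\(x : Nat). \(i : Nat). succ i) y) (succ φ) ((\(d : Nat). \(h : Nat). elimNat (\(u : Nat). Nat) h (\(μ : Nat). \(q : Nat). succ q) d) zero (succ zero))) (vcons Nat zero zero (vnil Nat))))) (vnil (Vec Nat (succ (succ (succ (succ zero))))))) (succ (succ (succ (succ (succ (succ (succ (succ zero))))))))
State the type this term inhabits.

the term's type:
  Vec (Vec Nat (succ (succ (succ (succ zero))))) (succ zero)


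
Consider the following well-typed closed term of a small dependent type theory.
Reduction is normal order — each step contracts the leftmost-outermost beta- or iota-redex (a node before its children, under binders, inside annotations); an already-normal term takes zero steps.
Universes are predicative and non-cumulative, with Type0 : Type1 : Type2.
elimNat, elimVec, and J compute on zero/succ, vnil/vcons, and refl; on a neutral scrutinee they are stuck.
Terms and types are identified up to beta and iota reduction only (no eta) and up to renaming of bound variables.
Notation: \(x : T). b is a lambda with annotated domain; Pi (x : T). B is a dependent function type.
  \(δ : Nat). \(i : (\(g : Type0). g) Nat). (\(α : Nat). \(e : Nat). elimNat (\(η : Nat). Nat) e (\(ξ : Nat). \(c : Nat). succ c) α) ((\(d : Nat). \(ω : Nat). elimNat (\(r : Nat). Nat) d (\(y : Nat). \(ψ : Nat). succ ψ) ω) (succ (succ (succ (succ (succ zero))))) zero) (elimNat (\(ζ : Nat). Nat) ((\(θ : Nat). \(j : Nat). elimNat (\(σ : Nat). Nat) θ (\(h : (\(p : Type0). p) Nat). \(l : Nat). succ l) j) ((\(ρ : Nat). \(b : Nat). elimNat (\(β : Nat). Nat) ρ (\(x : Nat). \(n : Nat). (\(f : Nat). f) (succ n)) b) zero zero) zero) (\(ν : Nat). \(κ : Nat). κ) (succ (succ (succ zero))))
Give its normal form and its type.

resulting normal form:
  \(δ : Nat). \(i : Nat). succ (succ (succ (succ (succ zero))))
inferred type:
  Pi (δ : Nat). Pi (i : Nat). Nat
observation: the leftmost-outermost redex is a beta-redex, and normalization takes 38 steps.


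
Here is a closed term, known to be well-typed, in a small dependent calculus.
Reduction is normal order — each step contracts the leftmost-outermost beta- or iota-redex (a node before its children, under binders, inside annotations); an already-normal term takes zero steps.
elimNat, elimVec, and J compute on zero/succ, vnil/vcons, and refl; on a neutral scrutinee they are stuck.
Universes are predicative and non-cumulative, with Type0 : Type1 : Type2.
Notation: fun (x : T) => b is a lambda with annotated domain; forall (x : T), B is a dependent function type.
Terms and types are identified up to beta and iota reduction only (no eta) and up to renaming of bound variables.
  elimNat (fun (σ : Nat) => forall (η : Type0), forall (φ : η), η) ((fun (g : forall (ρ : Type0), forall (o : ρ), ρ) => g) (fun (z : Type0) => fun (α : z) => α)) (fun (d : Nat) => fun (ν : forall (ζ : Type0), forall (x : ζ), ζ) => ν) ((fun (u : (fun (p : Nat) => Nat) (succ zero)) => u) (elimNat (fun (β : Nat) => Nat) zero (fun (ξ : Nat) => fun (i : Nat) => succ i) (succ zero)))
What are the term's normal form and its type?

resulting normal form:
  fun (σ : Type0) => fun (η : σ) => η
inferred type:
  forall (σ : Type0), forall (η : σ), σ
observation: the first redex contracted is a beta-redex; the normal form is reached in 10 normal-order steps.


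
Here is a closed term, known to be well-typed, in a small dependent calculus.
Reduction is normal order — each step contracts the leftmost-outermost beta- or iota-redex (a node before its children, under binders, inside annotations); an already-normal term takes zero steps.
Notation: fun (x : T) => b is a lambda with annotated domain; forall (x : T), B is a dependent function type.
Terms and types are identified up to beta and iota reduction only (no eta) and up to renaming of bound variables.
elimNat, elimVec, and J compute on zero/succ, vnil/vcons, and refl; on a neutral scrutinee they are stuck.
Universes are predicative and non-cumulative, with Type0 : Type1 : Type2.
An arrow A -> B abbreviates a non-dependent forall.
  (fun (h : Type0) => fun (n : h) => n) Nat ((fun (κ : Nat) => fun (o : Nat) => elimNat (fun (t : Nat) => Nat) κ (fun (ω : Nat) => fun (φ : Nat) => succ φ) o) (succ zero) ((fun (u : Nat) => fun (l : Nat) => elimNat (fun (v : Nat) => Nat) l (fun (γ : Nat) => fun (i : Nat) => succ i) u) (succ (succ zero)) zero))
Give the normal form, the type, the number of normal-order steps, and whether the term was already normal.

reduced normal form:
  succ (succ (succ zero))
type:
  Nat
normal-order step count: 20
term was already normal: no
first redex: a beta-redex


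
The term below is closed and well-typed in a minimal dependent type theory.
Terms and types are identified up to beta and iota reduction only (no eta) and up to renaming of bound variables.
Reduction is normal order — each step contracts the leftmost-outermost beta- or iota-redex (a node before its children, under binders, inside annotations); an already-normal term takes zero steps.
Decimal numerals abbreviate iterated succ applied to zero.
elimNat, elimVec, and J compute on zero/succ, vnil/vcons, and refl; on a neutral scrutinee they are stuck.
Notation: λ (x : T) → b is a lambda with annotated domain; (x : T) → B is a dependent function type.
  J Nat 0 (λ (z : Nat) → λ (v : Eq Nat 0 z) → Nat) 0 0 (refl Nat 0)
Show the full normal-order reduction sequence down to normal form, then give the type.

reduction (normal order):
  J Nat 0 (λ (z : Nat) → λ (v : Eq Nat 0 z) → Nat) 0 0 (refl Nat 0)
  ~> 0
inferred type:
  Nat


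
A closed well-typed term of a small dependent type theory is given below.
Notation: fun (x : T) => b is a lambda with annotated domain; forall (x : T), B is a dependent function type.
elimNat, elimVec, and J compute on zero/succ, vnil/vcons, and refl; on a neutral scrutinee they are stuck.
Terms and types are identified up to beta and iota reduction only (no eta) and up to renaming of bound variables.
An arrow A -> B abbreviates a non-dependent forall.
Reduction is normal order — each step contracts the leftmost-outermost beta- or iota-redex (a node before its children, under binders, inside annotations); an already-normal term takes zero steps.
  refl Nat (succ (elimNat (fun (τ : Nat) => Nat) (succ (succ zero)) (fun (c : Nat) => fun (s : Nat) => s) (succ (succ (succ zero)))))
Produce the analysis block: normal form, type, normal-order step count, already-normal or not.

resulting normal form:
  refl Nat (succ (succ (succ zero)))
inferred type:
  Eq Nat (succ (succ (succ zero))) (succ (succ (succ zero)))
steps to reach normal form (normal order): 10
term was already normal: no
first contracted redex: an elimNat iota-redex


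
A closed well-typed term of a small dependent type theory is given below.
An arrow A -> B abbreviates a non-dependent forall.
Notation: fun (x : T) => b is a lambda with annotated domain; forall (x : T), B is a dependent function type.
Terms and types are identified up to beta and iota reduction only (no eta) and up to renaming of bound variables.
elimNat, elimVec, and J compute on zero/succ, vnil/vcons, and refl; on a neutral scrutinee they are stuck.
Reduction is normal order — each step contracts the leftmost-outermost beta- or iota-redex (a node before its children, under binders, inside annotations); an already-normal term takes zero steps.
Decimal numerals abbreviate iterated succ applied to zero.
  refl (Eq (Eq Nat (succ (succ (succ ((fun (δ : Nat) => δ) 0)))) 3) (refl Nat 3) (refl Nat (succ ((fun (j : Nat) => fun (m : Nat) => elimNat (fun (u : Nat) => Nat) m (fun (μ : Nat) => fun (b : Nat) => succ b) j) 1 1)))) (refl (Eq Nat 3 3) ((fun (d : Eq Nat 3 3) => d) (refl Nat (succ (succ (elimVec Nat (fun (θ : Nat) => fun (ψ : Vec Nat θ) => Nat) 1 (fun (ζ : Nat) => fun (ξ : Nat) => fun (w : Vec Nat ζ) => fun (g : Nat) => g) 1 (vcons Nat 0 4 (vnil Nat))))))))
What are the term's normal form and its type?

reduced normal form:
  refl (Eq (Eq Nat 3 3) (refl Nat 3) (refl Nat 3)) (refl (Eq Nat 3 3) (refl Nat 3))
the term's type:
  Eq (Eq (Eq Nat 3 3) (refl Nat 3) (refl Nat 3)) (refl (Eq Nat 3 3) (refl Nat 3)) (refl (Eq Nat 3 3) (refl Nat 3))
observation: the term reaches its normal form after 14 normal-order steps.


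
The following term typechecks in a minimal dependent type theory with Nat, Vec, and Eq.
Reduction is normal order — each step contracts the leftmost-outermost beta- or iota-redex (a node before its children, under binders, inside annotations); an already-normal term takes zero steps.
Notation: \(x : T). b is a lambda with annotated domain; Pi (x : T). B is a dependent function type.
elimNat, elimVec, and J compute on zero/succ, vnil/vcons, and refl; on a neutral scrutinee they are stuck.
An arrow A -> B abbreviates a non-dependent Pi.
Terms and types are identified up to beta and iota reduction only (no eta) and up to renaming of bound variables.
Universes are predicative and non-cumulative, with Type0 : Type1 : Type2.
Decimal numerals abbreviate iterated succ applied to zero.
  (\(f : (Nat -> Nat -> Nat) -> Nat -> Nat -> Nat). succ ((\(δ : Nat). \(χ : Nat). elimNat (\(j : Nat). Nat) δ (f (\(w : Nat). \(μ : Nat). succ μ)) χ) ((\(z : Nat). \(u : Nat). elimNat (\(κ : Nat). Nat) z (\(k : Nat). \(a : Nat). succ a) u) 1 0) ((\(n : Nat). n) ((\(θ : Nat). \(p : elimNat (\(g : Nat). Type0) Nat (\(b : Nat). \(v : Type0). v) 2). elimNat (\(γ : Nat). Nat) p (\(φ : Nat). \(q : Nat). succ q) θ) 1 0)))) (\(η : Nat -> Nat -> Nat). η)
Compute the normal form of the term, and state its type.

reduced normal form:
  3
the term's type:
  Nat


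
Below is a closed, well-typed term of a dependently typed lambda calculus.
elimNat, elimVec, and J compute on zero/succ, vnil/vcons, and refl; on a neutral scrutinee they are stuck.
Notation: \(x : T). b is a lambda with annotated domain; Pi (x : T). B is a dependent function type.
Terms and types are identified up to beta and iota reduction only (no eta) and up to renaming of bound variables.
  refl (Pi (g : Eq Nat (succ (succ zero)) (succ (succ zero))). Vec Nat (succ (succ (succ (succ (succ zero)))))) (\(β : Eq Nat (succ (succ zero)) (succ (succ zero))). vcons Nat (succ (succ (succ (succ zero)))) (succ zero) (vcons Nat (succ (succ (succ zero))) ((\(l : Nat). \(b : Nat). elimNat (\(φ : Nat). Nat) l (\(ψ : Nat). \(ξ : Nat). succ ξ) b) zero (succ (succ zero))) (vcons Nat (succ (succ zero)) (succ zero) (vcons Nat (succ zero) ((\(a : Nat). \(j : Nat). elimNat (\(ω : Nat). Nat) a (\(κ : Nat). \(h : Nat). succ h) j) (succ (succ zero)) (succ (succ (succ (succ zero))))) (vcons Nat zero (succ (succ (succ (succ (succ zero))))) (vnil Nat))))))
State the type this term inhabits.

inferred type:
  Eq (Pi (g : Eq Nat (succ (succ zero)) (succ (succ zero))). Vec Nat (succ (succ (succ (succ (succ zero)))))) (\(β : Eq Nat (succ (succ zero)) (succ (succ zero))). vcons Nat (succ (succ (succ (succ zero)))) (succ zero) (vcons Nat (succ (succ (succ zero))) (succ (succ zero)) (vcons Nat (succ (succ zero)) (succ zero) (vcons Nat (succ zero) (succ (succ (succ (succ (succ (succ zero)))))) (vcons Nat zero (succ (succ (succ (succ (succ zero))))) (vnil Nat)))))) (\(l : Eq Nat (succ (succ zero)) (succ (succ zero))). vcons Nat (succ (succ (succ (succ zero)))) (succ zero) (vcons Nat (succ (succ (succ zero))) (succ (succ zero)) (vcons Nat (succ (succ zero)) (succ zero) (vcons Nat (succ zero) (succ (succ (succ (succ (succ (succ zero)))))) (vcons Nat zero (succ (succ (succ (succ (succ zero))))) (vnil Nat))))))


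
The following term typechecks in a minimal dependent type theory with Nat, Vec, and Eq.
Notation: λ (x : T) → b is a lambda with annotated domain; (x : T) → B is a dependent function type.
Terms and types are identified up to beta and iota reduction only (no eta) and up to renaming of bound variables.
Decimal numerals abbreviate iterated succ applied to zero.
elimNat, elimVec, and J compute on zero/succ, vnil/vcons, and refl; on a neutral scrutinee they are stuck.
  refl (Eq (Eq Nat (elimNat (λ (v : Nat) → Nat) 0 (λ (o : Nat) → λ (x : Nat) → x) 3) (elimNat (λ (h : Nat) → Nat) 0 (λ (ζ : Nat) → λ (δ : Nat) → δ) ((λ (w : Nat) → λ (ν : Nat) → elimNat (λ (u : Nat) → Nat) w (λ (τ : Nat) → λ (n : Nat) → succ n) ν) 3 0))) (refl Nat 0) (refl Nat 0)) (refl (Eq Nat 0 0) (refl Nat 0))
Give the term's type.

the term's type:
  Eq (Eq (Eq Nat 0 0) (refl Nat 0) (refl Nat 0)) (refl (Eq Nat 0 0) (refl Nat 0)) (refl (Eq Nat 0 0) (refl Nat 0))


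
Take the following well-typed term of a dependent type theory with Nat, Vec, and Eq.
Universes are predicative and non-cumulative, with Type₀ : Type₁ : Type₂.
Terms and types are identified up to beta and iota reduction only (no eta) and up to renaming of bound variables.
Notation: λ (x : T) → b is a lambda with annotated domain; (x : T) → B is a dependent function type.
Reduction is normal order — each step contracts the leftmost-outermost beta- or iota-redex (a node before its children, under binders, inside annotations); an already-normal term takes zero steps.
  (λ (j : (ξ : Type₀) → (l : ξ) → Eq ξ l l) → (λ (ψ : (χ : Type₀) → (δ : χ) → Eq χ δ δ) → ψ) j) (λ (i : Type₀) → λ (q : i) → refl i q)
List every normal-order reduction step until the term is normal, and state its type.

normal-order reduction:
  (λ (j : (ξ : Type₀) → (l : ξ) → Eq ξ l l) → (λ (ψ : (χ : Type₀) → (δ : χ) → Eq χ δ δ) → ψ) j) (λ (i : Type₀) → λ (q : i) → refl i q)
  ~> (λ (j : (ξ : Type₀) → (l : ξ) → Eq ξ l l) → j) (λ (ψ : Type₀) → λ (χ : ψ) → refl ψ χ)
  ~> λ (j : Type₀) → λ (ξ : j) → refl j ξ
the term's type:
  (j : Type₀) → (ξ : j) → Eq j ξ ξ


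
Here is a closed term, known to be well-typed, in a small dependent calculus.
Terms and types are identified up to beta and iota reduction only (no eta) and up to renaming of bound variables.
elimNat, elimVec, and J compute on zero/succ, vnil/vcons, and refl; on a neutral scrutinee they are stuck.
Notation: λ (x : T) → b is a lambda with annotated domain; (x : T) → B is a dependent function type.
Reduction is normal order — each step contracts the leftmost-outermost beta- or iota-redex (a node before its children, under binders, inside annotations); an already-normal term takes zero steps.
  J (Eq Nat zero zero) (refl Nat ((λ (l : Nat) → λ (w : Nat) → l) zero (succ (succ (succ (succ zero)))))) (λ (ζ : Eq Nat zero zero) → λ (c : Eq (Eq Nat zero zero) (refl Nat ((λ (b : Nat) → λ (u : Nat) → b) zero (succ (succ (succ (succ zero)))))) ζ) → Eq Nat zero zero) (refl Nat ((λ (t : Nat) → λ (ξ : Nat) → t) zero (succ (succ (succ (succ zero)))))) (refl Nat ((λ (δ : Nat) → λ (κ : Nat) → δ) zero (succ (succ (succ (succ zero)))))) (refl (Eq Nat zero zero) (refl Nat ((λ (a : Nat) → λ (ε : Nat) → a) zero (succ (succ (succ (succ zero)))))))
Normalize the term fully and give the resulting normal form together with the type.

normal form:
  refl Nat zero
inferred type:
  Eq Nat zero zero
observation: the term reaches its normal form after 3 normal-order steps.


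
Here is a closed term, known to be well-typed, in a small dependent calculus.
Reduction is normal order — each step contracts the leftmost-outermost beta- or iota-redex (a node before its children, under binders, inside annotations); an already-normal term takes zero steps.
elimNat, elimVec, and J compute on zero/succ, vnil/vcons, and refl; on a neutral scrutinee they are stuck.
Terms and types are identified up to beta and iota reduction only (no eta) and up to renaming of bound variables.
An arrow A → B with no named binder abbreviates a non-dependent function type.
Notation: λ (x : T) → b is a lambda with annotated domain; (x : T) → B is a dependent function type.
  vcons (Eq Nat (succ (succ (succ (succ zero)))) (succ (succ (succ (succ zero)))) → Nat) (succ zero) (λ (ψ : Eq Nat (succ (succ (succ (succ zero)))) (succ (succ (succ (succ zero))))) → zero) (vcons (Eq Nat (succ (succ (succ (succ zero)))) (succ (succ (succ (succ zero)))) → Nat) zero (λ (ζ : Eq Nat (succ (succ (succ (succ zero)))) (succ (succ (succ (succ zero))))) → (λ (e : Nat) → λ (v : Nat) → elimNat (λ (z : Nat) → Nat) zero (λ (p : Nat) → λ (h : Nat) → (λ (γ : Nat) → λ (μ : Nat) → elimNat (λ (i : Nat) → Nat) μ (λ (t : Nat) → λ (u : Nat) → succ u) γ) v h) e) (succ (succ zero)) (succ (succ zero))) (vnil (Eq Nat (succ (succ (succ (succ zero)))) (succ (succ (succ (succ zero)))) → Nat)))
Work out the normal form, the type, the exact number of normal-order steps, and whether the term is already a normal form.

reduced normal form:
  vcons (Eq Nat (succ (succ (succ (succ zero)))) (succ (succ (succ (succ zero)))) → Nat) (succ zero) (λ (ψ : Eq Nat (succ (succ (succ (succ zero)))) (succ (succ (succ (succ zero))))) → zero) (vcons (Eq Nat (succ (succ (succ (succ zero)))) (succ (succ (succ (succ zero)))) → Nat) zero (λ (ζ : Eq Nat (succ (succ (succ (succ zero)))) (succ (succ (succ (succ zero))))) → succ (succ (succ (succ zero)))) (vnil (Eq Nat (succ (succ (succ (succ zero)))) (succ (succ (succ (succ zero)))) → Nat)))
the term's type:
  Vec (Eq Nat (succ (succ (succ (succ zero)))) (succ (succ (succ (succ zero)))) → Nat) (succ (succ zero))
normal-order step count: 27
term was already normal: no
first contracted redex: a beta-redex


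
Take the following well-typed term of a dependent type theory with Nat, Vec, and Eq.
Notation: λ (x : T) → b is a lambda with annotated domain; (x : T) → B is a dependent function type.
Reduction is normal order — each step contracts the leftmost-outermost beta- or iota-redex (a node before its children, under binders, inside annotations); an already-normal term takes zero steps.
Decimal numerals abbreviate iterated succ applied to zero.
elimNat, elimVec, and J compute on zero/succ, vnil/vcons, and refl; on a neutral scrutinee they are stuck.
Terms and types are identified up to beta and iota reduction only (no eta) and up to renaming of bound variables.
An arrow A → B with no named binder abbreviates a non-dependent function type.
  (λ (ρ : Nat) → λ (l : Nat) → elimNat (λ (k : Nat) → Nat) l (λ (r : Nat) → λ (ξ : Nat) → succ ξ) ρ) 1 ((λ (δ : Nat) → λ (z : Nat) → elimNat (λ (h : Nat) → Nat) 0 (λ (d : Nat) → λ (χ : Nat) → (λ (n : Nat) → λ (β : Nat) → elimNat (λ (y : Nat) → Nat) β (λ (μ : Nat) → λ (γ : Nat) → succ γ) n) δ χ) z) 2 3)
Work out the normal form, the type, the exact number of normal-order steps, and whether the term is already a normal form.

normal form:
  7
type:
  Nat
normal-order step count: 45
already normal: no
first redex: a beta-redex


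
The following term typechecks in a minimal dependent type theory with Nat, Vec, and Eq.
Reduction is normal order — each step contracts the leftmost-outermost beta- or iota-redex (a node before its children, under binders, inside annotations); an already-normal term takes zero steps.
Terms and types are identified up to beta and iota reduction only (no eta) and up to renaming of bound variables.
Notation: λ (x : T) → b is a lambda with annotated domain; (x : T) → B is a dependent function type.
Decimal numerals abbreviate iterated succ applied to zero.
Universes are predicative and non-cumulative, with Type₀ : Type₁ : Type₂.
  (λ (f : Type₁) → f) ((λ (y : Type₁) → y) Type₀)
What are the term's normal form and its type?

resulting normal form:
  Type₀
the term's type:
  Type₁


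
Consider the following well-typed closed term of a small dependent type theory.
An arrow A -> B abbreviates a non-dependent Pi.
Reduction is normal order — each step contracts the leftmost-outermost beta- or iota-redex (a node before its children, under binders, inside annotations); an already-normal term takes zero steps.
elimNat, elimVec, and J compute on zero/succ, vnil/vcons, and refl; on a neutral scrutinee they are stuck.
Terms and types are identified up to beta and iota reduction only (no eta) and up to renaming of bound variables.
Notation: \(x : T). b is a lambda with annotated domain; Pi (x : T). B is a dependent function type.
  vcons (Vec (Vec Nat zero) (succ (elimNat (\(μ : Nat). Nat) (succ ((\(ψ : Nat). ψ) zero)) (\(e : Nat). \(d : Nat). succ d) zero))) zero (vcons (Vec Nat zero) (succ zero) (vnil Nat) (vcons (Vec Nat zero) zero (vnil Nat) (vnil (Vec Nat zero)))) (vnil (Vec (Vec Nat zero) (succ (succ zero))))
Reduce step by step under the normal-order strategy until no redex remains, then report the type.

reduction (normal order):
  vcons (Vec (Vec Nat zero) (succ (elimNat (\(μ : Nat). Nat) (succ ((\(ψ : Nat). ψ) zero)) (\(e : Nat). \(d : Nat). succ d) zero))) zero (vcons (Vec Nat zero) (succ zero) (vnil Nat) (vcons (Vec Nat zero) zero (vnil Nat) (vnil (Vec Nat zero)))) (vnil (Vec (Vec Nat zero) (succ (succ zero))))
  ~> vcons (Vec (Vec Nat zero) (succ (succ ((\(μ : Nat). μ) zero)))) zero (vcons (Vec Nat zero) (succ zero) (vnil Nat) (vcons (Vec Nat zero) zero (vnil Nat) (vnil (Vec Nat zero)))) (vnil (Vec (Vec Nat zero) (succ (succ zero))))
  ~> vcons (Vec (Vec Nat zero) (succ (succ zero))) zero (vcons (Vec Nat zero) (succ zero) (vnil Nat) (vcons (Vec Nat zero) zero (vnil Nat) (vnil (Vec Nat zero)))) (vnil (Vec (Vec Nat zero) (succ (succ zero))))
type:
  Vec (Vec (Vec Nat zero) (succ (succ zero))) (succ zero)


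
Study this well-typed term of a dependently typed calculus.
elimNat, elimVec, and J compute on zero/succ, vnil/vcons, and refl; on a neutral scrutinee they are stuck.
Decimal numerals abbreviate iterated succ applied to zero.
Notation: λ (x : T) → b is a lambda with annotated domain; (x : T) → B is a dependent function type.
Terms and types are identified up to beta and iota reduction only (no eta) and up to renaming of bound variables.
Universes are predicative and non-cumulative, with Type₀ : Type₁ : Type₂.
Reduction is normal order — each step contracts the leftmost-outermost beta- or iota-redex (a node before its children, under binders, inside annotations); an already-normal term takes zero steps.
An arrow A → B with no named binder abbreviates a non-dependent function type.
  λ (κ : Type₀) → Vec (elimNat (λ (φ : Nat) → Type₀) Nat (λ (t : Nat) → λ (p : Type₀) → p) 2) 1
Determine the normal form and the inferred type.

normal form:
  λ (κ : Type₀) → Vec Nat 1
the term's type:
  Type₀ → Type₀


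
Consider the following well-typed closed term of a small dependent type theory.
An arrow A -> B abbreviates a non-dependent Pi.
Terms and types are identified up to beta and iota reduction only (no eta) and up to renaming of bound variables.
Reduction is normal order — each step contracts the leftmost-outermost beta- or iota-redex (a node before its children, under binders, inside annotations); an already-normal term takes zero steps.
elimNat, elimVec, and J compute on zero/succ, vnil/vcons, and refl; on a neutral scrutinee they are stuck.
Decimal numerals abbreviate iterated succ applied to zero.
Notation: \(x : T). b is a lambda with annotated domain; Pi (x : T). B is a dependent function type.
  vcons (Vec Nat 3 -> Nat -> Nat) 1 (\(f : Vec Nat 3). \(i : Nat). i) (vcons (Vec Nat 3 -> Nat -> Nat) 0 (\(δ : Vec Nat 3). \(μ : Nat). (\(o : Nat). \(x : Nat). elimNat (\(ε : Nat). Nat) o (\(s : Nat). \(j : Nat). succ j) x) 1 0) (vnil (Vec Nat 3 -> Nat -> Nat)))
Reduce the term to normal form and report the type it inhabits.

reduced normal form:
  vcons (Vec Nat 3 -> Nat -> Nat) 1 (\(f : Vec Nat 3). \(i : Nat). i) (vcons (Vec Nat 3 -> Nat -> Nat) 0 (\(δ : Vec Nat 3). \(μ : Nat). 1) (vnil (Vec Nat 3 -> Nat -> Nat)))
type:
  Vec (Vec Nat 3 -> Nat -> Nat) 2
observation: 3 normal-order steps separate the term from its normal form.


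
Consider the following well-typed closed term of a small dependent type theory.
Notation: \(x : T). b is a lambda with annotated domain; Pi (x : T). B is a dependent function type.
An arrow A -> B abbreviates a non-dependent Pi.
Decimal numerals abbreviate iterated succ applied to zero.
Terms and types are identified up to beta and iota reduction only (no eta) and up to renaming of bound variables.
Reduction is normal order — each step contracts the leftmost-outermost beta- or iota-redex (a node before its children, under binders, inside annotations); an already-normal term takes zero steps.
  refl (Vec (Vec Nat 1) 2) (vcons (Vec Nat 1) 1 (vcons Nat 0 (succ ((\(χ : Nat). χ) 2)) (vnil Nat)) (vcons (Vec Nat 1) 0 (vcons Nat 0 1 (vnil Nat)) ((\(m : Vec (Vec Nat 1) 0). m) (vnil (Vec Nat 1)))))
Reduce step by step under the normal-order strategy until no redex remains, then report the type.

reduction (normal order):
  refl (Vec (Vec Nat 1) 2) (vcons (Vec Nat 1) 1 (vcons Nat 0 (succ ((\(χ : Nat). χ) 2)) (vnil Nat)) (vcons (Vec Nat 1) 0 (vcons Nat 0 1 (vnil Nat)) ((\(m : Vec (Vec Nat 1) 0). m) (vnil (Vec Nat 1)))))
  ~> refl (Vec (Vec Nat 1) 2) (vcons (Vec Nat 1) 1 (vcons Nat 0 3 (vnil Nat)) (vcons (Vec Nat 1) 0 (vcons Nat 0 1 (vnil Nat)) ((\(χ : Vec (Vec Nat 1) 0). χ) (vnil (Vec Nat 1)))))
  ~> refl (Vec (Vec Nat 1) 2) (vcons (Vec Nat 1) 1 (vcons Nat 0 3 (vnil Nat)) (vcons (Vec Nat 1) 0 (vcons Nat 0 1 (vnil Nat)) (vnil (Vec Nat 1))))
type:
  Eq (Vec (Vec Nat 1) 2) (vcons (Vec Nat 1) 1 (vcons Nat 0 3 (vnil Nat)) (vcons (Vec Nat 1) 0 (vcons Nat 0 1 (vnil Nat)) (vnil (Vec Nat 1)))) (vcons (Vec Nat 1) 1 (vcons Nat 0 3 (vnil Nat)) (vcons (Vec Nat 1) 0 (vcons Nat 0 1 (vnil Nat)) (vnil (Vec Nat 1))))


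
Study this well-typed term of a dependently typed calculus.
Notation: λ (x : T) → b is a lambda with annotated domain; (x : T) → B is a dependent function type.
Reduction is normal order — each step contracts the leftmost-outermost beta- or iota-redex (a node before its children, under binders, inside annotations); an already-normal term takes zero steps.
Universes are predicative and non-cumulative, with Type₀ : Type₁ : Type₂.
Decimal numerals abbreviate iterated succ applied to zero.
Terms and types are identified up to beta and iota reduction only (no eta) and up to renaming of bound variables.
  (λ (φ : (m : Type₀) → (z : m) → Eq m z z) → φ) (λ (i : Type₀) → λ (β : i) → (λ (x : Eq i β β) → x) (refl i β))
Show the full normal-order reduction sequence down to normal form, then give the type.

reduction (normal order):
  (λ (φ : (m : Type₀) → (z : m) → Eq m z z) → φ) (λ (i : Type₀) → λ (β : i) → (λ (x : Eq i β β) → x) (refl i β))
  ~> λ (φ : Type₀) → λ (m : φ) → (λ (z : Eq φ m m) → z) (refl φ m)
  ~> λ (φ : Type₀) → λ (m : φ) → refl φ m
the term's type:
  (φ : Type₀) → (m : φ) → Eq φ m m


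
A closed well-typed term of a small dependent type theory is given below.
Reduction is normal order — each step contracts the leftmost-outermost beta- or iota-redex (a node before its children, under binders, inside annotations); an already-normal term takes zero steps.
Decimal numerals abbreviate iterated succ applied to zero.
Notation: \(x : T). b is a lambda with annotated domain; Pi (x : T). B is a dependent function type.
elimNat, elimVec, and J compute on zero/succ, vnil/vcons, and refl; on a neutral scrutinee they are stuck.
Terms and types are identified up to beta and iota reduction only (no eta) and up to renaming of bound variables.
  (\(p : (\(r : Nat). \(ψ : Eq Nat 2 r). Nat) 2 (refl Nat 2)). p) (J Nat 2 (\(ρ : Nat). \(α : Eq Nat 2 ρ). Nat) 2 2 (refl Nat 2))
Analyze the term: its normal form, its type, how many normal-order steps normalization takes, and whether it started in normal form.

normal form:
  2
the term's type:
  Nat
reduction steps (normal order): 2
term was already normal: no
first redex: a beta-redex
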